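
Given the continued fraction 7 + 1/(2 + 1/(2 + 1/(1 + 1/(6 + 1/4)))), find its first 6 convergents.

7/1, 15/2, 37/5, 52/7, 349/47, 1448/195

Using the convergent recurrence p_i = a_i*p_{i-1} + p_{i-2}, q_i = a_i*q_{i-1} + q_{i-2} with p_{-2}=0, p_{-1}=1, q_{-2}=1, q_{-1}=0:
  i=0: a_0=7, p_0 = 7*1 + 0 = 7, q_0 = 7*0 + 1 = 1.
  i=1: a_1=2, p_1 = 2*7 + 1 = 15, q_1 = 2*1 + 0 = 2.
  i=2: a_2=2, p_2 = 2*15 + 7 = 37, q_2 = 2*2 + 1 = 5.
  i=3: a_3=1, p_3 = 1*37 + 15 = 52, q_3 = 1*5 + 2 = 7.
  i=4: a_4=6, p_4 = 6*52 + 37 = 349, q_4 = 6*7 + 5 = 47.
  i=5: a_5=4, p_5 = 4*349 + 52 = 1448, q_5 = 4*47 + 7 = 195.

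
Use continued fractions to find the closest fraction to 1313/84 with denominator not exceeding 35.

Expand x = 1313/84 as a continued fraction with the Euclidean algorithm:
  1313 = 15*84 + 53, so a_0 = 15.
  84 = 1*53 + 31, so a_1 = 1.
  53 = 1*31 + 22, so a_2 = 1.
  31 = 1*22 + 9, so a_3 = 1.
  22 = 2*9 + 4, so a_4 = 2.
  9 = 2*4 + 1, so a_5 = 2.
  4 = 4*1 + 0, so a_6 = 4.
so x = [15; 1, 1, 1, 2, 2, 4].
Convergents (p_i = a_i*p_{i-1} + p_{i-2}, q_i = a_i*q_{i-1} + q_{i-2} with p_{-2}=0, p_{-1}=1, q_{-2}=1, q_{-1}=0), until the denominator exceeds 35:
  i=0: a_0=15, p_0 = 15*1 + 0 = 15, q_0 = 15*0 + 1 = 1.
  i=1: a_1=1, p_1 = 1*15 + 1 = 16, q_1 = 1*1 + 0 = 1.
  i=2: a_2=1, p_2 = 1*16 + 15 = 31, q_2 = 1*1 + 1 = 2.
  i=3: a_3=1, p_3 = 1*31 + 16 = 47, q_3 = 1*2 + 1 = 3.
  i=4: a_4=2, p_4 = 2*47 + 31 = 125, q_4 = 2*3 + 2 = 8.
  i=5: a_5=2, p_5 = 2*125 + 47 = 297, q_5 = 2*8 + 3 = 19.
  i=6: a_6=4, p_6 = 4*297 + 125 = 1313, q_6 = 4*19 + 8 = 84.
q_6 = 84 > 35, so the last convergent with denominator <= 35 is p_5/q_5 = 297/19.
The closest fraction with denominator <= 35 is either p_5/q_5 or the intermediate fraction (k*p_5 + p_4)/(k*q_5 + q_4) with the largest k >= 1 whose denominator stays <= 35; these approach x as k grows, and every other convergent or intermediate fraction in range is farther away.
Largest k: floor((35 - q_4)/q_5) = floor((35 - 8)/19) = 1.
That gives (1*297 + 125)/(1*19 + 8) = 422/27.
Compare the errors: |x - 297/19| = |1313*19 - 297*84|/(84*19) = 1/1596, and |x - 422/27| = |1313*27 - 422*84|/(84*27) = 3/2268.
Cross-multiplying, 1*2268 = 2268 < 4788 = 3*1596, so 1/1596 is smaller: the convergent 297/19 is closer to x than 422/27.

297/19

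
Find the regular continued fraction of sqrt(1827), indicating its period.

Write x_i = (sqrt(1827) + m_i)/d_i with (m_0, d_0) = (0, 1). a_0 = floor(sqrt(1827)) = 42, since 42^2 = 1764 <= 1827 < 1849 = 43^2.
Iterate m_{i+1} = d_i*a_i - m_i, d_{i+1} = (1827 - m_{i+1}^2)/d_i, a_{i+1} = floor((a_0 + m_{i+1})/d_{i+1}):
  m_1 = 1*42 - 0 = 42, d_1 = (1827 - 42^2)/1 = 63/1 = 63, a_1 = floor((42 + 42)/63) = 1.
  m_2 = 63*1 - 42 = 21, d_2 = (1827 - 21^2)/63 = 1386/63 = 22, a_2 = floor((42 + 21)/22) = 2.
  m_3 = 22*2 - 21 = 23, d_3 = (1827 - 23^2)/22 = 1298/22 = 59, a_3 = floor((42 + 23)/59) = 1.
  m_4 = 59*1 - 23 = 36, d_4 = (1827 - 36^2)/59 = 531/59 = 9, a_4 = floor((42 + 36)/9) = 8.
  m_5 = 9*8 - 36 = 36, d_5 = (1827 - 36^2)/9 = 531/9 = 59, a_5 = floor((42 + 36)/59) = 1.
  m_6 = 59*1 - 36 = 23, d_6 = (1827 - 23^2)/59 = 1298/59 = 22, a_6 = floor((42 + 23)/22) = 2.
  m_7 = 22*2 - 23 = 21, d_7 = (1827 - 21^2)/22 = 1386/22 = 63, a_7 = floor((42 + 21)/63) = 1.
  m_8 = 63*1 - 21 = 42, d_8 = (1827 - 42^2)/63 = 63/63 = 1, a_8 = floor((42 + 42)/1) = 84.
  m_9 = 1*84 - 42 = 42, d_9 = (1827 - 42^2)/1 = 63/1 = 63: (m_9, d_9) = (m_1, d_1) = (42, 63), so from here the quotients repeat a_1, ..., a_8; the period length is 8.
Hence the expansion of sqrt(1827) is a_0 = 42 followed by the repeating block 1, 2, 1, 8, 1, 2, 1, 84 (period 8).

[42; (1, 2, 1, 8, 1, 2, 1, 84)]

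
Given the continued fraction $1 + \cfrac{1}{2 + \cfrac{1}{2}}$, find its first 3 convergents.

Using the convergent recurrence p_i = a_i*p_{i-1} + p_{i-2}, q_i = a_i*q_{i-1} + q_{i-2} with p_{-2}=0, p_{-1}=1, q_{-2}=1, q_{-1}=0:
  i=0: a_0=1, p_0 = 1*1 + 0 = 1, q_0 = 1*0 + 1 = 1.
  i=1: a_1=2, p_1 = 2*1 + 1 = 3, q_1 = 2*1 + 0 = 2.
  i=2: a_2=2, p_2 = 2*3 + 1 = 7, q_2 = 2*2 + 1 = 5.

1/1, 3/2, 7/5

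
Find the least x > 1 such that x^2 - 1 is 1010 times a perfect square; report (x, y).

First expand sqrt(1010) as a continued fraction. With x_i = (sqrt(1010) + m_i)/d_i and (m_0, d_0) = (0, 1): a_0 = floor(sqrt(1010)) = 31, since 31^2 = 961 <= 1010 < 1024 = 32^2.
Iterate m_{i+1} = d_i*a_i - m_i, d_{i+1} = (1010 - m_{i+1}^2)/d_i, a_{i+1} = floor((a_0 + m_{i+1})/d_{i+1}):
  m_1 = 1*31 - 0 = 31, d_1 = (1010 - 31^2)/1 = 49/1 = 49, a_1 = floor((31 + 31)/49) = 1.
  m_2 = 49*1 - 31 = 18, d_2 = (1010 - 18^2)/49 = 686/49 = 14, a_2 = floor((31 + 18)/14) = 3.
  m_3 = 14*3 - 18 = 24, d_3 = (1010 - 24^2)/14 = 434/14 = 31, a_3 = floor((31 + 24)/31) = 1.
  m_4 = 31*1 - 24 = 7, d_4 = (1010 - 7^2)/31 = 961/31 = 31, a_4 = floor((31 + 7)/31) = 1.
  m_5 = 31*1 - 7 = 24, d_5 = (1010 - 24^2)/31 = 434/31 = 14, a_5 = floor((31 + 24)/14) = 3.
  m_6 = 14*3 - 24 = 18, d_6 = (1010 - 18^2)/14 = 686/14 = 49, a_6 = floor((31 + 18)/49) = 1.
  m_7 = 49*1 - 18 = 31, d_7 = (1010 - 31^2)/49 = 49/49 = 1, a_7 = floor((31 + 31)/1) = 62.
  m_8 = 1*62 - 31 = 31, d_8 = (1010 - 31^2)/1 = 49/1 = 49: (m_8, d_8) = (m_1, d_1) = (31, 49), so from here the quotients repeat a_1, ..., a_7; the period length is 7.
So sqrt(1010) = [31; (1, 3, 1, 1, 3, 1, 62)] with period length k = 7.
k is odd, so (p_{k-1}, q_{k-1}) only solves x^2 - 1010y^2 = -1 and the fundamental solution of x^2 - 1010y^2 = 1 is (p_{2k-1}, q_{2k-1}) = (p_13, q_13); compute convergents through index 13, running through the period twice.
Convergents (p_i = a_i*p_{i-1} + p_{i-2}, q_i = a_i*q_{i-1} + q_{i-2} with p_{-2}=0, p_{-1}=1, q_{-2}=1, q_{-1}=0):
  i=0: a_0=31, p_0 = 31*1 + 0 = 31, q_0 = 31*0 + 1 = 1.
  i=1: a_1=1, p_1 = 1*31 + 1 = 32, q_1 = 1*1 + 0 = 1.
  i=2: a_2=3, p_2 = 3*32 + 31 = 127, q_2 = 3*1 + 1 = 4.
  i=3: a_3=1, p_3 = 1*127 + 32 = 159, q_3 = 1*4 + 1 = 5.
  i=4: a_4=1, p_4 = 1*159 + 127 = 286, q_4 = 1*5 + 4 = 9.
  i=5: a_5=3, p_5 = 3*286 + 159 = 1017, q_5 = 3*9 + 5 = 32.
  i=6: a_6=1, p_6 = 1*1017 + 286 = 1303, q_6 = 1*32 + 9 = 41.
  i=7: a_7=62, p_7 = 62*1303 + 1017 = 81803, q_7 = 62*41 + 32 = 2574.
  i=8: a_8=1, p_8 = 1*81803 + 1303 = 83106, q_8 = 1*2574 + 41 = 2615.
  i=9: a_9=3, p_9 = 3*83106 + 81803 = 331121, q_9 = 3*2615 + 2574 = 10419.
  i=10: a_10=1, p_10 = 1*331121 + 83106 = 414227, q_10 = 1*10419 + 2615 = 13034.
  i=11: a_11=1, p_11 = 1*414227 + 331121 = 745348, q_11 = 1*13034 + 10419 = 23453.
  i=12: a_12=3, p_12 = 3*745348 + 414227 = 2650271, q_12 = 3*23453 + 13034 = 83393.
  i=13: a_13=1, p_13 = 1*2650271 + 745348 = 3395619, q_13 = 1*83393 + 23453 = 106846.
Indeed p_6^2 - 1010*q_6^2 = 1697809 - 1697810 = -1, not +1.
Check: 3395619^2 - 1010*106846^2 = 11530228393161 - 11530228393160 = 1, so (x, y) = (3395619, 106846) solves the equation, and by the theorem it is the least positive solution.

(x, y) = (3395619, 106846)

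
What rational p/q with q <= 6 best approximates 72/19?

19/5

Expand x = 72/19 as a continued fraction with the Euclidean algorithm:
  72 = 3*19 + 15, so a_0 = 3.
  19 = 1*15 + 4, so a_1 = 1.
  15 = 3*4 + 3, so a_2 = 3.
  4 = 1*3 + 1, so a_3 = 1.
  3 = 3*1 + 0, so a_4 = 3.
so x = [3; 1, 3, 1, 3].
Convergents (p_i = a_i*p_{i-1} + p_{i-2}, q_i = a_i*q_{i-1} + q_{i-2} with p_{-2}=0, p_{-1}=1, q_{-2}=1, q_{-1}=0), until the denominator exceeds 6:
  i=0: a_0=3, p_0 = 3*1 + 0 = 3, q_0 = 3*0 + 1 = 1.
  i=1: a_1=1, p_1 = 1*3 + 1 = 4, q_1 = 1*1 + 0 = 1.
  i=2: a_2=3, p_2 = 3*4 + 3 = 15, q_2 = 3*1 + 1 = 4.
  i=3: a_3=1, p_3 = 1*15 + 4 = 19, q_3 = 1*4 + 1 = 5.
  i=4: a_4=3, p_4 = 3*19 + 15 = 72, q_4 = 3*5 + 4 = 19.
q_4 = 19 > 6, so the last convergent with denominator <= 6 is p_3/q_3 = 19/5.
The closest fraction with denominator <= 6 is either p_3/q_3 or the intermediate fraction (k*p_3 + p_2)/(k*q_3 + q_2) with the largest k >= 1 whose denominator stays <= 6; these approach x as k grows, and every other convergent or intermediate fraction in range is farther away.
Largest k: floor((6 - q_2)/q_3) = floor((6 - 4)/5) = 0.
Since k = 0, no intermediate fraction beyond p_3/q_3 has denominator <= 6, so the convergent 19/5 is the closest (its error is |72*5 - 19*19|/(19*5) = 1/95).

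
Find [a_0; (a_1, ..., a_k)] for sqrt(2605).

[51; (25, 1, 1, 25, 102)]

Write x_i = (sqrt(2605) + m_i)/d_i with (m_0, d_0) = (0, 1). a_0 = floor(sqrt(2605)) = 51, since 51^2 = 2601 <= 2605 < 2704 = 52^2.
Iterate m_{i+1} = d_i*a_i - m_i, d_{i+1} = (2605 - m_{i+1}^2)/d_i, a_{i+1} = floor((a_0 + m_{i+1})/d_{i+1}):
  m_1 = 1*51 - 0 = 51, d_1 = (2605 - 51^2)/1 = 4/1 = 4, a_1 = floor((51 + 51)/4) = 25.
  m_2 = 4*25 - 51 = 49, d_2 = (2605 - 49^2)/4 = 204/4 = 51, a_2 = floor((51 + 49)/51) = 1.
  m_3 = 51*1 - 49 = 2, d_3 = (2605 - 2^2)/51 = 2601/51 = 51, a_3 = floor((51 + 2)/51) = 1.
  m_4 = 51*1 - 2 = 49, d_4 = (2605 - 49^2)/51 = 204/51 = 4, a_4 = floor((51 + 49)/4) = 25.
  m_5 = 4*25 - 49 = 51, d_5 = (2605 - 51^2)/4 = 4/4 = 1, a_5 = floor((51 + 51)/1) = 102.
  m_6 = 1*102 - 51 = 51, d_6 = (2605 - 51^2)/1 = 4/1 = 4: (m_6, d_6) = (m_1, d_1) = (51, 4), so from here the quotients repeat a_1, ..., a_5; the period length is 5.
Hence the expansion of sqrt(2605) is a_0 = 51 followed by the repeating block 25, 1, 1, 25, 102 (period 5).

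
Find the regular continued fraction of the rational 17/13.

[1; 3, 4]

Run the Euclidean algorithm on 17 and 13; the successive quotients are the partial quotients a_0, a_1, ... (each step inverts the fractional part left over by the previous one):
  17 = 1*13 + 4, so a_0 = 1.
  13 = 3*4 + 1, so a_1 = 3.
  4 = 4*1 + 0, so a_2 = 4.
The remainder reaches 0 after 3 divisions, so the expansion has 3 partial quotients, read off in order.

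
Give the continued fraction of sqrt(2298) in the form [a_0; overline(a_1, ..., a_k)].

Write x_i = (sqrt(2298) + m_i)/d_i with (m_0, d_0) = (0, 1). a_0 = floor(sqrt(2298)) = 47, since 47^2 = 2209 <= 2298 < 2304 = 48^2.
Iterate m_{i+1} = d_i*a_i - m_i, d_{i+1} = (2298 - m_{i+1}^2)/d_i, a_{i+1} = floor((a_0 + m_{i+1})/d_{i+1}):
  m_1 = 1*47 - 0 = 47, d_1 = (2298 - 47^2)/1 = 89/1 = 89, a_1 = floor((47 + 47)/89) = 1.
  m_2 = 89*1 - 47 = 42, d_2 = (2298 - 42^2)/89 = 534/89 = 6, a_2 = floor((47 + 42)/6) = 14.
  m_3 = 6*14 - 42 = 42, d_3 = (2298 - 42^2)/6 = 534/6 = 89, a_3 = floor((47 + 42)/89) = 1.
  m_4 = 89*1 - 42 = 47, d_4 = (2298 - 47^2)/89 = 89/89 = 1, a_4 = floor((47 + 47)/1) = 94.
  m_5 = 1*94 - 47 = 47, d_5 = (2298 - 47^2)/1 = 89/1 = 89: (m_5, d_5) = (m_1, d_1) = (47, 89), so from here the quotients repeat a_1, ..., a_4; the period length is 4.
Hence the expansion of sqrt(2298) is a_0 = 47 followed by the repeating block 1, 14, 1, 94 (period 4).

[47; overline(1, 14, 1, 94)]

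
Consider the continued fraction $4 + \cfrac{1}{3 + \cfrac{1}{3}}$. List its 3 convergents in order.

Using the convergent recurrence p_i = a_i*p_{i-1} + p_{i-2}, q_i = a_i*q_{i-1} + q_{i-2} with p_{-2}=0, p_{-1}=1, q_{-2}=1, q_{-1}=0:
  i=0: a_0=4, p_0 = 4*1 + 0 = 4, q_0 = 4*0 + 1 = 1.
  i=1: a_1=3, p_1 = 3*4 + 1 = 13, q_1 = 3*1 + 0 = 3.
  i=2: a_2=3, p_2 = 3*13 + 4 = 43, q_2 = 3*3 + 1 = 10.

4/1, 13/3, 43/10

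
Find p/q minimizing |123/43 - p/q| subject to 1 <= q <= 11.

20/7

Expand x = 123/43 as a continued fraction with the Euclidean algorithm:
  123 = 2*43 + 37, so a_0 = 2.
  43 = 1*37 + 6, so a_1 = 1.
  37 = 6*6 + 1, so a_2 = 6.
  6 = 6*1 + 0, so a_3 = 6.
so x = [2; 1, 6, 6].
Convergents (p_i = a_i*p_{i-1} + p_{i-2}, q_i = a_i*q_{i-1} + q_{i-2} with p_{-2}=0, p_{-1}=1, q_{-2}=1, q_{-1}=0), until the denominator exceeds 11:
  i=0: a_0=2, p_0 = 2*1 + 0 = 2, q_0 = 2*0 + 1 = 1.
  i=1: a_1=1, p_1 = 1*2 + 1 = 3, q_1 = 1*1 + 0 = 1.
  i=2: a_2=6, p_2 = 6*3 + 2 = 20, q_2 = 6*1 + 1 = 7.
  i=3: a_3=6, p_3 = 6*20 + 3 = 123, q_3 = 6*7 + 1 = 43.
q_3 = 43 > 11, so the last convergent with denominator <= 11 is p_2/q_2 = 20/7.
The closest fraction with denominator <= 11 is either p_2/q_2 or the intermediate fraction (k*p_2 + p_1)/(k*q_2 + q_1) with the largest k >= 1 whose denominator stays <= 11; these approach x as k grows, and every other convergent or intermediate fraction in range is farther away.
Largest k: floor((11 - q_1)/q_2) = floor((11 - 1)/7) = 1.
That gives (1*20 + 3)/(1*7 + 1) = 23/8.
Compare the errors: |x - 20/7| = |123*7 - 20*43|/(43*7) = 1/301, and |x - 23/8| = |123*8 - 23*43|/(43*8) = 5/344.
Cross-multiplying, 1*344 = 344 < 1505 = 5*301, so 1/301 is smaller: the convergent 20/7 is closer to x than 23/8.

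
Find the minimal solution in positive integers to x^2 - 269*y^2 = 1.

First expand sqrt(269) as a continued fraction. With x_i = (sqrt(269) + m_i)/d_i and (m_0, d_0) = (0, 1): a_0 = floor(sqrt(269)) = 16, since 16^2 = 256 <= 269 < 289 = 17^2.
Iterate m_{i+1} = d_i*a_i - m_i, d_{i+1} = (269 - m_{i+1}^2)/d_i, a_{i+1} = floor((a_0 + m_{i+1})/d_{i+1}):
  m_1 = 1*16 - 0 = 16, d_1 = (269 - 16^2)/1 = 13/1 = 13, a_1 = floor((16 + 16)/13) = 2.
  m_2 = 13*2 - 16 = 10, d_2 = (269 - 10^2)/13 = 169/13 = 13, a_2 = floor((16 + 10)/13) = 2.
  m_3 = 13*2 - 10 = 16, d_3 = (269 - 16^2)/13 = 13/13 = 1, a_3 = floor((16 + 16)/1) = 32.
  m_4 = 1*32 - 16 = 16, d_4 = (269 - 16^2)/1 = 13/1 = 13: (m_4, d_4) = (m_1, d_1) = (16, 13), so from here the quotients repeat a_1, ..., a_3; the period length is 3.
So sqrt(269) = [16; (2, 2, 32)] with period length k = 3.
k is odd, so (p_{k-1}, q_{k-1}) only solves x^2 - 269y^2 = -1 and the fundamental solution of x^2 - 269y^2 = 1 is (p_{2k-1}, q_{2k-1}) = (p_5, q_5); compute convergents through index 5, running through the period twice.
Convergents (p_i = a_i*p_{i-1} + p_{i-2}, q_i = a_i*q_{i-1} + q_{i-2} with p_{-2}=0, p_{-1}=1, q_{-2}=1, q_{-1}=0):
  i=0: a_0=16, p_0 = 16*1 + 0 = 16, q_0 = 16*0 + 1 = 1.
  i=1: a_1=2, p_1 = 2*16 + 1 = 33, q_1 = 2*1 + 0 = 2.
  i=2: a_2=2, p_2 = 2*33 + 16 = 82, q_2 = 2*2 + 1 = 5.
  i=3: a_3=32, p_3 = 32*82 + 33 = 2657, q_3 = 32*5 + 2 = 162.
  i=4: a_4=2, p_4 = 2*2657 + 82 = 5396, q_4 = 2*162 + 5 = 329.
  i=5: a_5=2, p_5 = 2*5396 + 2657 = 13449, q_5 = 2*329 + 162 = 820.
Indeed p_2^2 - 269*q_2^2 = 6724 - 6725 = -1, not +1.
Check: 13449^2 - 269*820^2 = 180875601 - 180875600 = 1, so (x, y) = (13449, 820) solves the equation, and by the theorem it is the least positive solution.

(x, y) = (13449, 820)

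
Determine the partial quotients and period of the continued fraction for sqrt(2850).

Write x_i = (sqrt(2850) + m_i)/d_i with (m_0, d_0) = (0, 1). a_0 = floor(sqrt(2850)) = 53, since 53^2 = 2809 <= 2850 < 2916 = 54^2.
Iterate m_{i+1} = d_i*a_i - m_i, d_{i+1} = (2850 - m_{i+1}^2)/d_i, a_{i+1} = floor((a_0 + m_{i+1})/d_{i+1}):
  m_1 = 1*53 - 0 = 53, d_1 = (2850 - 53^2)/1 = 41/1 = 41, a_1 = floor((53 + 53)/41) = 2.
  m_2 = 41*2 - 53 = 29, d_2 = (2850 - 29^2)/41 = 2009/41 = 49, a_2 = floor((53 + 29)/49) = 1.
  m_3 = 49*1 - 29 = 20, d_3 = (2850 - 20^2)/49 = 2450/49 = 50, a_3 = floor((53 + 20)/50) = 1.
  m_4 = 50*1 - 20 = 30, d_4 = (2850 - 30^2)/50 = 1950/50 = 39, a_4 = floor((53 + 30)/39) = 2.
  m_5 = 39*2 - 30 = 48, d_5 = (2850 - 48^2)/39 = 546/39 = 14, a_5 = floor((53 + 48)/14) = 7.
  m_6 = 14*7 - 48 = 50, d_6 = (2850 - 50^2)/14 = 350/14 = 25, a_6 = floor((53 + 50)/25) = 4.
  m_7 = 25*4 - 50 = 50, d_7 = (2850 - 50^2)/25 = 350/25 = 14, a_7 = floor((53 + 50)/14) = 7.
  m_8 = 14*7 - 50 = 48, d_8 = (2850 - 48^2)/14 = 546/14 = 39, a_8 = floor((53 + 48)/39) = 2.
  m_9 = 39*2 - 48 = 30, d_9 = (2850 - 30^2)/39 = 1950/39 = 50, a_9 = floor((53 + 30)/50) = 1.
  m_10 = 50*1 - 30 = 20, d_10 = (2850 - 20^2)/50 = 2450/50 = 49, a_10 = floor((53 + 20)/49) = 1.
  m_11 = 49*1 - 20 = 29, d_11 = (2850 - 29^2)/49 = 2009/49 = 41, a_11 = floor((53 + 29)/41) = 2.
  m_12 = 41*2 - 29 = 53, d_12 = (2850 - 53^2)/41 = 41/41 = 1, a_12 = floor((53 + 53)/1) = 106.
  m_13 = 1*106 - 53 = 53, d_13 = (2850 - 53^2)/1 = 41/1 = 41: (m_13, d_13) = (m_1, d_1) = (53, 41), so from here the quotients repeat a_1, ..., a_12; the period length is 12.
Hence the expansion of sqrt(2850) is a_0 = 53 followed by the repeating block 2, 1, 1, 2, 7, 4, 7, 2, 1, 1, 2, 106 (period 12).

[53; (2, 1, 1, 2, 7, 4, 7, 2, 1, 1, 2, 106)]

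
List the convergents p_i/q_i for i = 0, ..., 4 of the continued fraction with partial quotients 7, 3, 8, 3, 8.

Using the convergent recurrence p_i = a_i*p_{i-1} + p_{i-2}, q_i = a_i*q_{i-1} + q_{i-2} with p_{-2}=0, p_{-1}=1, q_{-2}=1, q_{-1}=0:
  i=0: a_0=7, p_0 = 7*1 + 0 = 7, q_0 = 7*0 + 1 = 1.
  i=1: a_1=3, p_1 = 3*7 + 1 = 22, q_1 = 3*1 + 0 = 3.
  i=2: a_2=8, p_2 = 8*22 + 7 = 183, q_2 = 8*3 + 1 = 25.
  i=3: a_3=3, p_3 = 3*183 + 22 = 571, q_3 = 3*25 + 3 = 78.
  i=4: a_4=8, p_4 = 8*571 + 183 = 4751, q_4 = 8*78 + 25 = 649.

7/1, 22/3, 183/25, 571/78, 4751/649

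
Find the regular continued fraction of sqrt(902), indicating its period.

[30; (30, 60)]

Write x_i = (sqrt(902) + m_i)/d_i with (m_0, d_0) = (0, 1). a_0 = floor(sqrt(902)) = 30, since 30^2 = 900 <= 902 < 961 = 31^2.
Iterate m_{i+1} = d_i*a_i - m_i, d_{i+1} = (902 - m_{i+1}^2)/d_i, a_{i+1} = floor((a_0 + m_{i+1})/d_{i+1}):
  m_1 = 1*30 - 0 = 30, d_1 = (902 - 30^2)/1 = 2/1 = 2, a_1 = floor((30 + 30)/2) = 30.
  m_2 = 2*30 - 30 = 30, d_2 = (902 - 30^2)/2 = 2/2 = 1, a_2 = floor((30 + 30)/1) = 60.
  m_3 = 1*60 - 30 = 30, d_3 = (902 - 30^2)/1 = 2/1 = 2: (m_3, d_3) = (m_1, d_1) = (30, 2), so from here the quotients repeat a_1, a_2; the period length is 2.
Hence the expansion of sqrt(902) is a_0 = 30 followed by the repeating block 30, 60 (period 2).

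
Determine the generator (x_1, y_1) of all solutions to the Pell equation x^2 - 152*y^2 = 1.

First expand sqrt(152) as a continued fraction. With x_i = (sqrt(152) + m_i)/d_i and (m_0, d_0) = (0, 1): a_0 = floor(sqrt(152)) = 12, since 12^2 = 144 <= 152 < 169 = 13^2.
Iterate m_{i+1} = d_i*a_i - m_i, d_{i+1} = (152 - m_{i+1}^2)/d_i, a_{i+1} = floor((a_0 + m_{i+1})/d_{i+1}):
  m_1 = 1*12 - 0 = 12, d_1 = (152 - 12^2)/1 = 8/1 = 8, a_1 = floor((12 + 12)/8) = 3.
  m_2 = 8*3 - 12 = 12, d_2 = (152 - 12^2)/8 = 8/8 = 1, a_2 = floor((12 + 12)/1) = 24.
  m_3 = 1*24 - 12 = 12, d_3 = (152 - 12^2)/1 = 8/1 = 8: (m_3, d_3) = (m_1, d_1) = (12, 8), so from here the quotients repeat a_1, a_2; the period length is 2.
So sqrt(152) = [12; (3, 24)] with period length k = 2.
k is even, so the fundamental solution of x^2 - 152y^2 = 1 is (p_{k-1}, q_{k-1}) = (p_1, q_1); compute convergents through index 1.
Convergents (p_i = a_i*p_{i-1} + p_{i-2}, q_i = a_i*q_{i-1} + q_{i-2} with p_{-2}=0, p_{-1}=1, q_{-2}=1, q_{-1}=0):
  i=0: a_0=12, p_0 = 12*1 + 0 = 12, q_0 = 12*0 + 1 = 1.
  i=1: a_1=3, p_1 = 3*12 + 1 = 37, q_1 = 3*1 + 0 = 3.
Check: 37^2 - 152*3^2 = 1369 - 1368 = 1, so (x, y) = (37, 3) solves the equation, and by the theorem it is the least positive solution.

(x, y) = (37, 3)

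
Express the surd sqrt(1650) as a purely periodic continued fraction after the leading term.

Write x_i = (sqrt(1650) + m_i)/d_i with (m_0, d_0) = (0, 1). a_0 = floor(sqrt(1650)) = 40, since 40^2 = 1600 <= 1650 < 1681 = 41^2.
Iterate m_{i+1} = d_i*a_i - m_i, d_{i+1} = (1650 - m_{i+1}^2)/d_i, a_{i+1} = floor((a_0 + m_{i+1})/d_{i+1}):
  m_1 = 1*40 - 0 = 40, d_1 = (1650 - 40^2)/1 = 50/1 = 50, a_1 = floor((40 + 40)/50) = 1.
  m_2 = 50*1 - 40 = 10, d_2 = (1650 - 10^2)/50 = 1550/50 = 31, a_2 = floor((40 + 10)/31) = 1.
  m_3 = 31*1 - 10 = 21, d_3 = (1650 - 21^2)/31 = 1209/31 = 39, a_3 = floor((40 + 21)/39) = 1.
  m_4 = 39*1 - 21 = 18, d_4 = (1650 - 18^2)/39 = 1326/39 = 34, a_4 = floor((40 + 18)/34) = 1.
  m_5 = 34*1 - 18 = 16, d_5 = (1650 - 16^2)/34 = 1394/34 = 41, a_5 = floor((40 + 16)/41) = 1.
  m_6 = 41*1 - 16 = 25, d_6 = (1650 - 25^2)/41 = 1025/41 = 25, a_6 = floor((40 + 25)/25) = 2.
  m_7 = 25*2 - 25 = 25, d_7 = (1650 - 25^2)/25 = 1025/25 = 41, a_7 = floor((40 + 25)/41) = 1.
  m_8 = 41*1 - 25 = 16, d_8 = (1650 - 16^2)/41 = 1394/41 = 34, a_8 = floor((40 + 16)/34) = 1.
  m_9 = 34*1 - 16 = 18, d_9 = (1650 - 18^2)/34 = 1326/34 = 39, a_9 = floor((40 + 18)/39) = 1.
  m_10 = 39*1 - 18 = 21, d_10 = (1650 - 21^2)/39 = 1209/39 = 31, a_10 = floor((40 + 21)/31) = 1.
  m_11 = 31*1 - 21 = 10, d_11 = (1650 - 10^2)/31 = 1550/31 = 50, a_11 = floor((40 + 10)/50) = 1.
  m_12 = 50*1 - 10 = 40, d_12 = (1650 - 40^2)/50 = 50/50 = 1, a_12 = floor((40 + 40)/1) = 80.
  m_13 = 1*80 - 40 = 40, d_13 = (1650 - 40^2)/1 = 50/1 = 50: (m_13, d_13) = (m_1, d_1) = (40, 50), so from here the quotients repeat a_1, ..., a_12; the period length is 12.
Hence the expansion of sqrt(1650) is a_0 = 40 followed by the repeating block 1, 1, 1, 1, 1, 2, 1, 1, 1, 1, 1, 80 (period 12).

[40; (1, 1, 1, 1, 1, 2, 1, 1, 1, 1, 1, 80)]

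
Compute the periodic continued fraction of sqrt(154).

[12; (2, 2, 3, 1, 2, 1, 3, 2, 2, 24)]

Write x_i = (sqrt(154) + m_i)/d_i with (m_0, d_0) = (0, 1). a_0 = floor(sqrt(154)) = 12, since 12^2 = 144 <= 154 < 169 = 13^2.
Iterate m_{i+1} = d_i*a_i - m_i, d_{i+1} = (154 - m_{i+1}^2)/d_i, a_{i+1} = floor((a_0 + m_{i+1})/d_{i+1}):
  m_1 = 1*12 - 0 = 12, d_1 = (154 - 12^2)/1 = 10/1 = 10, a_1 = floor((12 + 12)/10) = 2.
  m_2 = 10*2 - 12 = 8, d_2 = (154 - 8^2)/10 = 90/10 = 9, a_2 = floor((12 + 8)/9) = 2.
  m_3 = 9*2 - 8 = 10, d_3 = (154 - 10^2)/9 = 54/9 = 6, a_3 = floor((12 + 10)/6) = 3.
  m_4 = 6*3 - 10 = 8, d_4 = (154 - 8^2)/6 = 90/6 = 15, a_4 = floor((12 + 8)/15) = 1.
  m_5 = 15*1 - 8 = 7, d_5 = (154 - 7^2)/15 = 105/15 = 7, a_5 = floor((12 + 7)/7) = 2.
  m_6 = 7*2 - 7 = 7, d_6 = (154 - 7^2)/7 = 105/7 = 15, a_6 = floor((12 + 7)/15) = 1.
  m_7 = 15*1 - 7 = 8, d_7 = (154 - 8^2)/15 = 90/15 = 6, a_7 = floor((12 + 8)/6) = 3.
  m_8 = 6*3 - 8 = 10, d_8 = (154 - 10^2)/6 = 54/6 = 9, a_8 = floor((12 + 10)/9) = 2.
  m_9 = 9*2 - 10 = 8, d_9 = (154 - 8^2)/9 = 90/9 = 10, a_9 = floor((12 + 8)/10) = 2.
  m_10 = 10*2 - 8 = 12, d_10 = (154 - 12^2)/10 = 10/10 = 1, a_10 = floor((12 + 12)/1) = 24.
  m_11 = 1*24 - 12 = 12, d_11 = (154 - 12^2)/1 = 10/1 = 10: (m_11, d_11) = (m_1, d_1) = (12, 10), so from here the quotients repeat a_1, ..., a_10; the period length is 10.
Hence the expansion of sqrt(154) is a_0 = 12 followed by the repeating block 2, 2, 3, 1, 2, 1, 3, 2, 2, 24 (period 10).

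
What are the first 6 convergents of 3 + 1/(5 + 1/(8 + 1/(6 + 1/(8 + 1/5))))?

Using the convergent recurrence p_i = a_i*p_{i-1} + p_{i-2}, q_i = a_i*q_{i-1} + q_{i-2} with p_{-2}=0, p_{-1}=1, q_{-2}=1, q_{-1}=0:
  i=0: a_0=3, p_0 = 3*1 + 0 = 3, q_0 = 3*0 + 1 = 1.
  i=1: a_1=5, p_1 = 5*3 + 1 = 16, q_1 = 5*1 + 0 = 5.
  i=2: a_2=8, p_2 = 8*16 + 3 = 131, q_2 = 8*5 + 1 = 41.
  i=3: a_3=6, p_3 = 6*131 + 16 = 802, q_3 = 6*41 + 5 = 251.
  i=4: a_4=8, p_4 = 8*802 + 131 = 6547, q_4 = 8*251 + 41 = 2049.
  i=5: a_5=5, p_5 = 5*6547 + 802 = 33537, q_5 = 5*2049 + 251 = 10496.

3/1, 16/5, 131/41, 802/251, 6547/2049, 33537/10496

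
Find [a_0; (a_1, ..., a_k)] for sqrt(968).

Write x_i = (sqrt(968) + m_i)/d_i with (m_0, d_0) = (0, 1). a_0 = floor(sqrt(968)) = 31, since 31^2 = 961 <= 968 < 1024 = 32^2.
Iterate m_{i+1} = d_i*a_i - m_i, d_{i+1} = (968 - m_{i+1}^2)/d_i, a_{i+1} = floor((a_0 + m_{i+1})/d_{i+1}):
  m_1 = 1*31 - 0 = 31, d_1 = (968 - 31^2)/1 = 7/1 = 7, a_1 = floor((31 + 31)/7) = 8.
  m_2 = 7*8 - 31 = 25, d_2 = (968 - 25^2)/7 = 343/7 = 49, a_2 = floor((31 + 25)/49) = 1.
  m_3 = 49*1 - 25 = 24, d_3 = (968 - 24^2)/49 = 392/49 = 8, a_3 = floor((31 + 24)/8) = 6.
  m_4 = 8*6 - 24 = 24, d_4 = (968 - 24^2)/8 = 392/8 = 49, a_4 = floor((31 + 24)/49) = 1.
  m_5 = 49*1 - 24 = 25, d_5 = (968 - 25^2)/49 = 343/49 = 7, a_5 = floor((31 + 25)/7) = 8.
  m_6 = 7*8 - 25 = 31, d_6 = (968 - 31^2)/7 = 7/7 = 1, a_6 = floor((31 + 31)/1) = 62.
  m_7 = 1*62 - 31 = 31, d_7 = (968 - 31^2)/1 = 7/1 = 7: (m_7, d_7) = (m_1, d_1) = (31, 7), so from here the quotients repeat a_1, ..., a_6; the period length is 6.
Hence the expansion of sqrt(968) is a_0 = 31 followed by the repeating block 8, 1, 6, 1, 8, 62 (period 6).

[31; (8, 1, 6, 1, 8, 62)]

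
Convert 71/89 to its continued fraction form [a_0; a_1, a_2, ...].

Run the Euclidean algorithm on 71 and 89; the successive quotients are the partial quotients a_0, a_1, ... (each step inverts the fractional part left over by the previous one):
  71 = 0*89 + 71, so a_0 = 0.
  89 = 1*71 + 18, so a_1 = 1.
  71 = 3*18 + 17, so a_2 = 3.
  18 = 1*17 + 1, so a_3 = 1.
  17 = 17*1 + 0, so a_4 = 17.
The remainder reaches 0 after 5 divisions, so the expansion has 5 partial quotients, read off in order.

[0; 1, 3, 1, 17]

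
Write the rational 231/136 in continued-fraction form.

[1; 1, 2, 3, 6, 2]

Run the Euclidean algorithm on 231 and 136; the successive quotients are the partial quotients a_0, a_1, ... (each step inverts the fractional part left over by the previous one):
  231 = 1*136 + 95, so a_0 = 1.
  136 = 1*95 + 41, so a_1 = 1.
  95 = 2*41 + 13, so a_2 = 2.
  41 = 3*13 + 2, so a_3 = 3.
  13 = 6*2 + 1, so a_4 = 6.
  2 = 2*1 + 0, so a_5 = 2.
The remainder reaches 0 after 6 divisions, so the expansion has 6 partial quotients, read off in order.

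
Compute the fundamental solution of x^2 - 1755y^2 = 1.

(x, y) = (10934, 261)

First expand sqrt(1755) as a continued fraction. With x_i = (sqrt(1755) + m_i)/d_i and (m_0, d_0) = (0, 1): a_0 = floor(sqrt(1755)) = 41, since 41^2 = 1681 <= 1755 < 1764 = 42^2.
Iterate m_{i+1} = d_i*a_i - m_i, d_{i+1} = (1755 - m_{i+1}^2)/d_i, a_{i+1} = floor((a_0 + m_{i+1})/d_{i+1}):
  m_1 = 1*41 - 0 = 41, d_1 = (1755 - 41^2)/1 = 74/1 = 74, a_1 = floor((41 + 41)/74) = 1.
  m_2 = 74*1 - 41 = 33, d_2 = (1755 - 33^2)/74 = 666/74 = 9, a_2 = floor((41 + 33)/9) = 8.
  m_3 = 9*8 - 33 = 39, d_3 = (1755 - 39^2)/9 = 234/9 = 26, a_3 = floor((41 + 39)/26) = 3.
  m_4 = 26*3 - 39 = 39, d_4 = (1755 - 39^2)/26 = 234/26 = 9, a_4 = floor((41 + 39)/9) = 8.
  m_5 = 9*8 - 39 = 33, d_5 = (1755 - 33^2)/9 = 666/9 = 74, a_5 = floor((41 + 33)/74) = 1.
  m_6 = 74*1 - 33 = 41, d_6 = (1755 - 41^2)/74 = 74/74 = 1, a_6 = floor((41 + 41)/1) = 82.
  m_7 = 1*82 - 41 = 41, d_7 = (1755 - 41^2)/1 = 74/1 = 74: (m_7, d_7) = (m_1, d_1) = (41, 74), so from here the quotients repeat a_1, ..., a_6; the period length is 6.
So sqrt(1755) = [41; (1, 8, 3, 8, 1, 82)] with period length k = 6.
k is even, so the fundamental solution of x^2 - 1755y^2 = 1 is (p_{k-1}, q_{k-1}) = (p_5, q_5); compute convergents through index 5.
Convergents (p_i = a_i*p_{i-1} + p_{i-2}, q_i = a_i*q_{i-1} + q_{i-2} with p_{-2}=0, p_{-1}=1, q_{-2}=1, q_{-1}=0):
  i=0: a_0=41, p_0 = 41*1 + 0 = 41, q_0 = 41*0 + 1 = 1.
  i=1: a_1=1, p_1 = 1*41 + 1 = 42, q_1 = 1*1 + 0 = 1.
  i=2: a_2=8, p_2 = 8*42 + 41 = 377, q_2 = 8*1 + 1 = 9.
  i=3: a_3=3, p_3 = 3*377 + 42 = 1173, q_3 = 3*9 + 1 = 28.
  i=4: a_4=8, p_4 = 8*1173 + 377 = 9761, q_4 = 8*28 + 9 = 233.
  i=5: a_5=1, p_5 = 1*9761 + 1173 = 10934, q_5 = 1*233 + 28 = 261.
Check: 10934^2 - 1755*261^2 = 119552356 - 119552355 = 1, so (x, y) = (10934, 261) solves the equation, and by the theorem it is the least positive solution.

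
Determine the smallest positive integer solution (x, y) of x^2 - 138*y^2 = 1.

(x, y) = (47, 4)

First expand sqrt(138) as a continued fraction. With x_i = (sqrt(138) + m_i)/d_i and (m_0, d_0) = (0, 1): a_0 = floor(sqrt(138)) = 11, since 11^2 = 121 <= 138 < 144 = 12^2.
Iterate m_{i+1} = d_i*a_i - m_i, d_{i+1} = (138 - m_{i+1}^2)/d_i, a_{i+1} = floor((a_0 + m_{i+1})/d_{i+1}):
  m_1 = 1*11 - 0 = 11, d_1 = (138 - 11^2)/1 = 17/1 = 17, a_1 = floor((11 + 11)/17) = 1.
  m_2 = 17*1 - 11 = 6, d_2 = (138 - 6^2)/17 = 102/17 = 6, a_2 = floor((11 + 6)/6) = 2.
  m_3 = 6*2 - 6 = 6, d_3 = (138 - 6^2)/6 = 102/6 = 17, a_3 = floor((11 + 6)/17) = 1.
  m_4 = 17*1 - 6 = 11, d_4 = (138 - 11^2)/17 = 17/17 = 1, a_4 = floor((11 + 11)/1) = 22.
  m_5 = 1*22 - 11 = 11, d_5 = (138 - 11^2)/1 = 17/1 = 17: (m_5, d_5) = (m_1, d_1) = (11, 17), so from here the quotients repeat a_1, ..., a_4; the period length is 4.
So sqrt(138) = [11; (1, 2, 1, 22)] with period length k = 4.
k is even, so the fundamental solution of x^2 - 138y^2 = 1 is (p_{k-1}, q_{k-1}) = (p_3, q_3); compute convergents through index 3.
Convergents (p_i = a_i*p_{i-1} + p_{i-2}, q_i = a_i*q_{i-1} + q_{i-2} with p_{-2}=0, p_{-1}=1, q_{-2}=1, q_{-1}=0):
  i=0: a_0=11, p_0 = 11*1 + 0 = 11, q_0 = 11*0 + 1 = 1.
  i=1: a_1=1, p_1 = 1*11 + 1 = 12, q_1 = 1*1 + 0 = 1.
  i=2: a_2=2, p_2 = 2*12 + 11 = 35, q_2 = 2*1 + 1 = 3.
  i=3: a_3=1, p_3 = 1*35 + 12 = 47, q_3 = 1*3 + 1 = 4.
Check: 47^2 - 138*4^2 = 2209 - 2208 = 1, so (x, y) = (47, 4) solves the equation, and by the theorem it is the least positive solution.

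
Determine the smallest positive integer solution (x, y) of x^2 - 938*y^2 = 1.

First expand sqrt(938) as a continued fraction. With x_i = (sqrt(938) + m_i)/d_i and (m_0, d_0) = (0, 1): a_0 = floor(sqrt(938)) = 30, since 30^2 = 900 <= 938 < 961 = 31^2.
Iterate m_{i+1} = d_i*a_i - m_i, d_{i+1} = (938 - m_{i+1}^2)/d_i, a_{i+1} = floor((a_0 + m_{i+1})/d_{i+1}):
  m_1 = 1*30 - 0 = 30, d_1 = (938 - 30^2)/1 = 38/1 = 38, a_1 = floor((30 + 30)/38) = 1.
  m_2 = 38*1 - 30 = 8, d_2 = (938 - 8^2)/38 = 874/38 = 23, a_2 = floor((30 + 8)/23) = 1.
  m_3 = 23*1 - 8 = 15, d_3 = (938 - 15^2)/23 = 713/23 = 31, a_3 = floor((30 + 15)/31) = 1.
  m_4 = 31*1 - 15 = 16, d_4 = (938 - 16^2)/31 = 682/31 = 22, a_4 = floor((30 + 16)/22) = 2.
  m_5 = 22*2 - 16 = 28, d_5 = (938 - 28^2)/22 = 154/22 = 7, a_5 = floor((30 + 28)/7) = 8.
  m_6 = 7*8 - 28 = 28, d_6 = (938 - 28^2)/7 = 154/7 = 22, a_6 = floor((30 + 28)/22) = 2.
  m_7 = 22*2 - 28 = 16, d_7 = (938 - 16^2)/22 = 682/22 = 31, a_7 = floor((30 + 16)/31) = 1.
  m_8 = 31*1 - 16 = 15, d_8 = (938 - 15^2)/31 = 713/31 = 23, a_8 = floor((30 + 15)/23) = 1.
  m_9 = 23*1 - 15 = 8, d_9 = (938 - 8^2)/23 = 874/23 = 38, a_9 = floor((30 + 8)/38) = 1.
  m_10 = 38*1 - 8 = 30, d_10 = (938 - 30^2)/38 = 38/38 = 1, a_10 = floor((30 + 30)/1) = 60.
  m_11 = 1*60 - 30 = 30, d_11 = (938 - 30^2)/1 = 38/1 = 38: (m_11, d_11) = (m_1, d_1) = (30, 38), so from here the quotients repeat a_1, ..., a_10; the period length is 10.
So sqrt(938) = [30; (1, 1, 1, 2, 8, 2, 1, 1, 1, 60)] with period length k = 10.
k is even, so the fundamental solution of x^2 - 938y^2 = 1 is (p_{k-1}, q_{k-1}) = (p_9, q_9); compute convergents through index 9.
Convergents (p_i = a_i*p_{i-1} + p_{i-2}, q_i = a_i*q_{i-1} + q_{i-2} with p_{-2}=0, p_{-1}=1, q_{-2}=1, q_{-1}=0):
  i=0: a_0=30, p_0 = 30*1 + 0 = 30, q_0 = 30*0 + 1 = 1.
  i=1: a_1=1, p_1 = 1*30 + 1 = 31, q_1 = 1*1 + 0 = 1.
  i=2: a_2=1, p_2 = 1*31 + 30 = 61, q_2 = 1*1 + 1 = 2.
  i=3: a_3=1, p_3 = 1*61 + 31 = 92, q_3 = 1*2 + 1 = 3.
  i=4: a_4=2, p_4 = 2*92 + 61 = 245, q_4 = 2*3 + 2 = 8.
  i=5: a_5=8, p_5 = 8*245 + 92 = 2052, q_5 = 8*8 + 3 = 67.
  i=6: a_6=2, p_6 = 2*2052 + 245 = 4349, q_6 = 2*67 + 8 = 142.
  i=7: a_7=1, p_7 = 1*4349 + 2052 = 6401, q_7 = 1*142 + 67 = 209.
  i=8: a_8=1, p_8 = 1*6401 + 4349 = 10750, q_8 = 1*209 + 142 = 351.
  i=9: a_9=1, p_9 = 1*10750 + 6401 = 17151, q_9 = 1*351 + 209 = 560.
Check: 17151^2 - 938*560^2 = 294156801 - 294156800 = 1, so (x, y) = (17151, 560) solves the equation, and by the theorem it is the least positive solution.

(x, y) = (17151, 560)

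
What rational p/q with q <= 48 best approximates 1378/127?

217/20

Expand x = 1378/127 as a continued fraction with the Euclidean algorithm:
  1378 = 10*127 + 108, so a_0 = 10.
  127 = 1*108 + 19, so a_1 = 1.
  108 = 5*19 + 13, so a_2 = 5.
  19 = 1*13 + 6, so a_3 = 1.
  13 = 2*6 + 1, so a_4 = 2.
  6 = 6*1 + 0, so a_5 = 6.
so x = [10; 1, 5, 1, 2, 6].
Convergents (p_i = a_i*p_{i-1} + p_{i-2}, q_i = a_i*q_{i-1} + q_{i-2} with p_{-2}=0, p_{-1}=1, q_{-2}=1, q_{-1}=0), until the denominator exceeds 48:
  i=0: a_0=10, p_0 = 10*1 + 0 = 10, q_0 = 10*0 + 1 = 1.
  i=1: a_1=1, p_1 = 1*10 + 1 = 11, q_1 = 1*1 + 0 = 1.
  i=2: a_2=5, p_2 = 5*11 + 10 = 65, q_2 = 5*1 + 1 = 6.
  i=3: a_3=1, p_3 = 1*65 + 11 = 76, q_3 = 1*6 + 1 = 7.
  i=4: a_4=2, p_4 = 2*76 + 65 = 217, q_4 = 2*7 + 6 = 20.
  i=5: a_5=6, p_5 = 6*217 + 76 = 1378, q_5 = 6*20 + 7 = 127.
q_5 = 127 > 48, so the last convergent with denominator <= 48 is p_4/q_4 = 217/20.
The closest fraction with denominator <= 48 is either p_4/q_4 or the intermediate fraction (k*p_4 + p_3)/(k*q_4 + q_3) with the largest k >= 1 whose denominator stays <= 48; these approach x as k grows, and every other convergent or intermediate fraction in range is farther away.
Largest k: floor((48 - q_3)/q_4) = floor((48 - 7)/20) = 2.
That gives (2*217 + 76)/(2*20 + 7) = 510/47.
Compare the errors: |x - 217/20| = |1378*20 - 217*127|/(127*20) = 1/2540, and |x - 510/47| = |1378*47 - 510*127|/(127*47) = 4/5969.
Cross-multiplying, 1*5969 = 5969 < 10160 = 4*2540, so 1/2540 is smaller: the convergent 217/20 is closer to x than 510/47.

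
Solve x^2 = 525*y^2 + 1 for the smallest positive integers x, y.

First expand sqrt(525) as a continued fraction. With x_i = (sqrt(525) + m_i)/d_i and (m_0, d_0) = (0, 1): a_0 = floor(sqrt(525)) = 22, since 22^2 = 484 <= 525 < 529 = 23^2.
Iterate m_{i+1} = d_i*a_i - m_i, d_{i+1} = (525 - m_{i+1}^2)/d_i, a_{i+1} = floor((a_0 + m_{i+1})/d_{i+1}):
  m_1 = 1*22 - 0 = 22, d_1 = (525 - 22^2)/1 = 41/1 = 41, a_1 = floor((22 + 22)/41) = 1.
  m_2 = 41*1 - 22 = 19, d_2 = (525 - 19^2)/41 = 164/41 = 4, a_2 = floor((22 + 19)/4) = 10.
  m_3 = 4*10 - 19 = 21, d_3 = (525 - 21^2)/4 = 84/4 = 21, a_3 = floor((22 + 21)/21) = 2.
  m_4 = 21*2 - 21 = 21, d_4 = (525 - 21^2)/21 = 84/21 = 4, a_4 = floor((22 + 21)/4) = 10.
  m_5 = 4*10 - 21 = 19, d_5 = (525 - 19^2)/4 = 164/4 = 41, a_5 = floor((22 + 19)/41) = 1.
  m_6 = 41*1 - 19 = 22, d_6 = (525 - 22^2)/41 = 41/41 = 1, a_6 = floor((22 + 22)/1) = 44.
  m_7 = 1*44 - 22 = 22, d_7 = (525 - 22^2)/1 = 41/1 = 41: (m_7, d_7) = (m_1, d_1) = (22, 41), so from here the quotients repeat a_1, ..., a_6; the period length is 6.
So sqrt(525) = [22; (1, 10, 2, 10, 1, 44)] with period length k = 6.
k is even, so the fundamental solution of x^2 - 525y^2 = 1 is (p_{k-1}, q_{k-1}) = (p_5, q_5); compute convergents through index 5.
Convergents (p_i = a_i*p_{i-1} + p_{i-2}, q_i = a_i*q_{i-1} + q_{i-2} with p_{-2}=0, p_{-1}=1, q_{-2}=1, q_{-1}=0):
  i=0: a_0=22, p_0 = 22*1 + 0 = 22, q_0 = 22*0 + 1 = 1.
  i=1: a_1=1, p_1 = 1*22 + 1 = 23, q_1 = 1*1 + 0 = 1.
  i=2: a_2=10, p_2 = 10*23 + 22 = 252, q_2 = 10*1 + 1 = 11.
  i=3: a_3=2, p_3 = 2*252 + 23 = 527, q_3 = 2*11 + 1 = 23.
  i=4: a_4=10, p_4 = 10*527 + 252 = 5522, q_4 = 10*23 + 11 = 241.
  i=5: a_5=1, p_5 = 1*5522 + 527 = 6049, q_5 = 1*241 + 23 = 264.
Check: 6049^2 - 525*264^2 = 36590401 - 36590400 = 1, so (x, y) = (6049, 264) solves the equation, and by the theorem it is the least positive solution.

(x, y) = (6049, 264)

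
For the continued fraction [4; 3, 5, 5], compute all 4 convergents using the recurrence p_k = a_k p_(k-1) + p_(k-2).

4/1, 13/3, 69/16, 358/83

Using the convergent recurrence p_i = a_i*p_{i-1} + p_{i-2}, q_i = a_i*q_{i-1} + q_{i-2} with p_{-2}=0, p_{-1}=1, q_{-2}=1, q_{-1}=0:
  i=0: a_0=4, p_0 = 4*1 + 0 = 4, q_0 = 4*0 + 1 = 1.
  i=1: a_1=3, p_1 = 3*4 + 1 = 13, q_1 = 3*1 + 0 = 3.
  i=2: a_2=5, p_2 = 5*13 + 4 = 69, q_2 = 5*3 + 1 = 16.
  i=3: a_3=5, p_3 = 5*69 + 13 = 358, q_3 = 5*16 + 3 = 83.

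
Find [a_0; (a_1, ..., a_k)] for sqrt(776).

Write x_i = (sqrt(776) + m_i)/d_i with (m_0, d_0) = (0, 1). a_0 = floor(sqrt(776)) = 27, since 27^2 = 729 <= 776 < 784 = 28^2.
Iterate m_{i+1} = d_i*a_i - m_i, d_{i+1} = (776 - m_{i+1}^2)/d_i, a_{i+1} = floor((a_0 + m_{i+1})/d_{i+1}):
  m_1 = 1*27 - 0 = 27, d_1 = (776 - 27^2)/1 = 47/1 = 47, a_1 = floor((27 + 27)/47) = 1.
  m_2 = 47*1 - 27 = 20, d_2 = (776 - 20^2)/47 = 376/47 = 8, a_2 = floor((27 + 20)/8) = 5.
  m_3 = 8*5 - 20 = 20, d_3 = (776 - 20^2)/8 = 376/8 = 47, a_3 = floor((27 + 20)/47) = 1.
  m_4 = 47*1 - 20 = 27, d_4 = (776 - 27^2)/47 = 47/47 = 1, a_4 = floor((27 + 27)/1) = 54.
  m_5 = 1*54 - 27 = 27, d_5 = (776 - 27^2)/1 = 47/1 = 47: (m_5, d_5) = (m_1, d_1) = (27, 47), so from here the quotients repeat a_1, ..., a_4; the period length is 4.
Hence the expansion of sqrt(776) is a_0 = 27 followed by the repeating block 1, 5, 1, 54 (period 4).

[27; (1, 5, 1, 54)]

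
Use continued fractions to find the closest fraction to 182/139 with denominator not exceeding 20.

17/13

Expand x = 182/139 as a continued fraction with the Euclidean algorithm:
  182 = 1*139 + 43, so a_0 = 1.
  139 = 3*43 + 10, so a_1 = 3.
  43 = 4*10 + 3, so a_2 = 4.
  10 = 3*3 + 1, so a_3 = 3.
  3 = 3*1 + 0, so a_4 = 3.
so x = [1; 3, 4, 3, 3].
Convergents (p_i = a_i*p_{i-1} + p_{i-2}, q_i = a_i*q_{i-1} + q_{i-2} with p_{-2}=0, p_{-1}=1, q_{-2}=1, q_{-1}=0), until the denominator exceeds 20:
  i=0: a_0=1, p_0 = 1*1 + 0 = 1, q_0 = 1*0 + 1 = 1.
  i=1: a_1=3, p_1 = 3*1 + 1 = 4, q_1 = 3*1 + 0 = 3.
  i=2: a_2=4, p_2 = 4*4 + 1 = 17, q_2 = 4*3 + 1 = 13.
  i=3: a_3=3, p_3 = 3*17 + 4 = 55, q_3 = 3*13 + 3 = 42.
q_3 = 42 > 20, so the last convergent with denominator <= 20 is p_2/q_2 = 17/13.
The closest fraction with denominator <= 20 is either p_2/q_2 or the intermediate fraction (k*p_2 + p_1)/(k*q_2 + q_1) with the largest k >= 1 whose denominator stays <= 20; these approach x as k grows, and every other convergent or intermediate fraction in range is farther away.
Largest k: floor((20 - q_1)/q_2) = floor((20 - 3)/13) = 1.
That gives (1*17 + 4)/(1*13 + 3) = 21/16.
Compare the errors: |x - 17/13| = |182*13 - 17*139|/(139*13) = 3/1807, and |x - 21/16| = |182*16 - 21*139|/(139*16) = 7/2224.
Cross-multiplying, 3*2224 = 6672 < 12649 = 7*1807, so 3/1807 is smaller: the convergent 17/13 is closer to x than 21/16.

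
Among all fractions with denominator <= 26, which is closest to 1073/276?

Expand x = 1073/276 as a continued fraction with the Euclidean algorithm:
  1073 = 3*276 + 245, so a_0 = 3.
  276 = 1*245 + 31, so a_1 = 1.
  245 = 7*31 + 28, so a_2 = 7.
  31 = 1*28 + 3, so a_3 = 1.
  28 = 9*3 + 1, so a_4 = 9.
  3 = 3*1 + 0, so a_5 = 3.
so x = [3; 1, 7, 1, 9, 3].
Convergents (p_i = a_i*p_{i-1} + p_{i-2}, q_i = a_i*q_{i-1} + q_{i-2} with p_{-2}=0, p_{-1}=1, q_{-2}=1, q_{-1}=0), until the denominator exceeds 26:
  i=0: a_0=3, p_0 = 3*1 + 0 = 3, q_0 = 3*0 + 1 = 1.
  i=1: a_1=1, p_1 = 1*3 + 1 = 4, q_1 = 1*1 + 0 = 1.
  i=2: a_2=7, p_2 = 7*4 + 3 = 31, q_2 = 7*1 + 1 = 8.
  i=3: a_3=1, p_3 = 1*31 + 4 = 35, q_3 = 1*8 + 1 = 9.
  i=4: a_4=9, p_4 = 9*35 + 31 = 346, q_4 = 9*9 + 8 = 89.
q_4 = 89 > 26, so the last convergent with denominator <= 26 is p_3/q_3 = 35/9.
The closest fraction with denominator <= 26 is either p_3/q_3 or the intermediate fraction (k*p_3 + p_2)/(k*q_3 + q_2) with the largest k >= 1 whose denominator stays <= 26; these approach x as k grows, and every other convergent or intermediate fraction in range is farther away.
Largest k: floor((26 - q_2)/q_3) = floor((26 - 8)/9) = 2.
That gives (2*35 + 31)/(2*9 + 8) = 101/26.
Compare the errors: |x - 35/9| = |1073*9 - 35*276|/(276*9) = 3/2484, and |x - 101/26| = |1073*26 - 101*276|/(276*26) = 22/7176.
Cross-multiplying, 3*7176 = 21528 < 54648 = 22*2484, so 3/2484 is smaller: the convergent 35/9 is closer to x than 101/26.

35/9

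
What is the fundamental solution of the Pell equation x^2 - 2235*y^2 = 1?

First expand sqrt(2235) as a continued fraction. With x_i = (sqrt(2235) + m_i)/d_i and (m_0, d_0) = (0, 1): a_0 = floor(sqrt(2235)) = 47, since 47^2 = 2209 <= 2235 < 2304 = 48^2.
Iterate m_{i+1} = d_i*a_i - m_i, d_{i+1} = (2235 - m_{i+1}^2)/d_i, a_{i+1} = floor((a_0 + m_{i+1})/d_{i+1}):
  m_1 = 1*47 - 0 = 47, d_1 = (2235 - 47^2)/1 = 26/1 = 26, a_1 = floor((47 + 47)/26) = 3.
  m_2 = 26*3 - 47 = 31, d_2 = (2235 - 31^2)/26 = 1274/26 = 49, a_2 = floor((47 + 31)/49) = 1.
  m_3 = 49*1 - 31 = 18, d_3 = (2235 - 18^2)/49 = 1911/49 = 39, a_3 = floor((47 + 18)/39) = 1.
  m_4 = 39*1 - 18 = 21, d_4 = (2235 - 21^2)/39 = 1794/39 = 46, a_4 = floor((47 + 21)/46) = 1.
  m_5 = 46*1 - 21 = 25, d_5 = (2235 - 25^2)/46 = 1610/46 = 35, a_5 = floor((47 + 25)/35) = 2.
  m_6 = 35*2 - 25 = 45, d_6 = (2235 - 45^2)/35 = 210/35 = 6, a_6 = floor((47 + 45)/6) = 15.
  m_7 = 6*15 - 45 = 45, d_7 = (2235 - 45^2)/6 = 210/6 = 35, a_7 = floor((47 + 45)/35) = 2.
  m_8 = 35*2 - 45 = 25, d_8 = (2235 - 25^2)/35 = 1610/35 = 46, a_8 = floor((47 + 25)/46) = 1.
  m_9 = 46*1 - 25 = 21, d_9 = (2235 - 21^2)/46 = 1794/46 = 39, a_9 = floor((47 + 21)/39) = 1.
  m_10 = 39*1 - 21 = 18, d_10 = (2235 - 18^2)/39 = 1911/39 = 49, a_10 = floor((47 + 18)/49) = 1.
  m_11 = 49*1 - 18 = 31, d_11 = (2235 - 31^2)/49 = 1274/49 = 26, a_11 = floor((47 + 31)/26) = 3.
  m_12 = 26*3 - 31 = 47, d_12 = (2235 - 47^2)/26 = 26/26 = 1, a_12 = floor((47 + 47)/1) = 94.
  m_13 = 1*94 - 47 = 47, d_13 = (2235 - 47^2)/1 = 26/1 = 26: (m_13, d_13) = (m_1, d_1) = (47, 26), so from here the quotients repeat a_1, ..., a_12; the period length is 12.
So sqrt(2235) = [47; (3, 1, 1, 1, 2, 15, 2, 1, 1, 1, 3, 94)] with period length k = 12.
k is even, so the fundamental solution of x^2 - 2235y^2 = 1 is (p_{k-1}, q_{k-1}) = (p_11, q_11); compute convergents through index 11.
Convergents (p_i = a_i*p_{i-1} + p_{i-2}, q_i = a_i*q_{i-1} + q_{i-2} with p_{-2}=0, p_{-1}=1, q_{-2}=1, q_{-1}=0):
  i=0: a_0=47, p_0 = 47*1 + 0 = 47, q_0 = 47*0 + 1 = 1.
  i=1: a_1=3, p_1 = 3*47 + 1 = 142, q_1 = 3*1 + 0 = 3.
  i=2: a_2=1, p_2 = 1*142 + 47 = 189, q_2 = 1*3 + 1 = 4.
  i=3: a_3=1, p_3 = 1*189 + 142 = 331, q_3 = 1*4 + 3 = 7.
  i=4: a_4=1, p_4 = 1*331 + 189 = 520, q_4 = 1*7 + 4 = 11.
  i=5: a_5=2, p_5 = 2*520 + 331 = 1371, q_5 = 2*11 + 7 = 29.
  i=6: a_6=15, p_6 = 15*1371 + 520 = 21085, q_6 = 15*29 + 11 = 446.
  i=7: a_7=2, p_7 = 2*21085 + 1371 = 43541, q_7 = 2*446 + 29 = 921.
  i=8: a_8=1, p_8 = 1*43541 + 21085 = 64626, q_8 = 1*921 + 446 = 1367.
  i=9: a_9=1, p_9 = 1*64626 + 43541 = 108167, q_9 = 1*1367 + 921 = 2288.
  i=10: a_10=1, p_10 = 1*108167 + 64626 = 172793, q_10 = 1*2288 + 1367 = 3655.
  i=11: a_11=3, p_11 = 3*172793 + 108167 = 626546, q_11 = 3*3655 + 2288 = 13253.
Check: 626546^2 - 2235*13253^2 = 392559890116 - 392559890115 = 1, so (x, y) = (626546, 13253) solves the equation, and by the theorem it is the least positive solution.

(x, y) = (626546, 13253)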